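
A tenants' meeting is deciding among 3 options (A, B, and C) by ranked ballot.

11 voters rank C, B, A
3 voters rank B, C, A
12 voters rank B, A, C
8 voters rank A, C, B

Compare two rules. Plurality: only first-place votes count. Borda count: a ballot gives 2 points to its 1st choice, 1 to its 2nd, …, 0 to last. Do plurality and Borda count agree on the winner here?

Plurality first-place counts: A 8, B 15, C 11 → B.
Borda totals: A 28, B 41, C 33 → B.
The two rules agree on B.

Yes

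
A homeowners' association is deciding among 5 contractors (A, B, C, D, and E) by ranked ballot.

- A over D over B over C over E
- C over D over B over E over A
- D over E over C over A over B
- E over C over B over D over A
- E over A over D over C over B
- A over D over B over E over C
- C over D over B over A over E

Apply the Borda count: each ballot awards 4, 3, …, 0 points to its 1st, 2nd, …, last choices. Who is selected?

D

Borda scores:
  A: 4 + 0 + 1 + 0 + 3 + 4 + 1 = 13
  B: 2 + 2 + 0 + 2 + 0 + 2 + 2 = 10
  C: 1 + 4 + 2 + 3 + 1 + 0 + 4 = 15
  D: 3 + 3 + 4 + 1 + 2 + 3 + 3 = 19
  E: 0 + 1 + 3 + 4 + 4 + 1 + 0 = 13
D has the highest total.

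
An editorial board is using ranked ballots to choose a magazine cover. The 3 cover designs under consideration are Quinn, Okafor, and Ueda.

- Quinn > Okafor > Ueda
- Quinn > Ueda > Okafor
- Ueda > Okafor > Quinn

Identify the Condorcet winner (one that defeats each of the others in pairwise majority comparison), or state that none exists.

Quinn

Head-to-head results (3 voters total):
Quinn vs Okafor: Quinn wins 2–1.
Quinn vs Ueda: Quinn wins 2–1.
Okafor vs Ueda: Ueda wins 2–1.
Quinn beats each rival — Okafor (2–1), Ueda (2–1) — so Quinn is the Condorcet winner.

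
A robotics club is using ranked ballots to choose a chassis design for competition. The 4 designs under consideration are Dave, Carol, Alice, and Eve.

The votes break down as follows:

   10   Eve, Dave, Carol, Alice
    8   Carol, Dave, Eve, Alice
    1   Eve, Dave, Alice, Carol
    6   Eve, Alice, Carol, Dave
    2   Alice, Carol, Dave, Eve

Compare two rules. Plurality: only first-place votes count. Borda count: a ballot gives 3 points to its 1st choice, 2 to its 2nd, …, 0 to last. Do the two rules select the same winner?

Plurality first-place counts: Dave 0, Carol 8, Alice 2, Eve 17 → Eve.
Borda totals: Dave 40, Carol 44, Alice 19, Eve 59 → Eve.
The two rules agree on Eve.

Yes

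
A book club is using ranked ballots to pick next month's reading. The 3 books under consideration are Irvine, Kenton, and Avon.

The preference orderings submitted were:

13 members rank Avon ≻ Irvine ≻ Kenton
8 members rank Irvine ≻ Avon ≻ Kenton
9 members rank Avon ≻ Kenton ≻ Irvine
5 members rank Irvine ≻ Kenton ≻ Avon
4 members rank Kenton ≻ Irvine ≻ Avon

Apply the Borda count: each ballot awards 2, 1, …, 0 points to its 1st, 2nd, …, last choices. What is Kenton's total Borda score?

Borda scores:
  Irvine: 13·1 + 8·2 + 9·0 + 5·2 + 4·1 = 43
  Kenton: 13·0 + 8·0 + 9·1 + 5·1 + 4·2 = 22
  Avon: 13·2 + 8·1 + 9·2 + 5·0 + 4·0 = 52

22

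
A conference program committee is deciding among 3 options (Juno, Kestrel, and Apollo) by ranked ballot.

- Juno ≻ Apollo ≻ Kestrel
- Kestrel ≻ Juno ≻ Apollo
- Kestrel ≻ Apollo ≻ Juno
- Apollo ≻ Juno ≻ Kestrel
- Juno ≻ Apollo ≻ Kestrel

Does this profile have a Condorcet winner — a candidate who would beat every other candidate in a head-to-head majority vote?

Yes

Head-to-head results (5 voters total):
Juno vs Kestrel: Juno wins 3–2.
Juno vs Apollo: Juno wins 3–2.
Kestrel vs Apollo: Apollo wins 3–2.
Juno beats each rival — Kestrel (3–2), Apollo (3–2) — so Juno is the Condorcet winner.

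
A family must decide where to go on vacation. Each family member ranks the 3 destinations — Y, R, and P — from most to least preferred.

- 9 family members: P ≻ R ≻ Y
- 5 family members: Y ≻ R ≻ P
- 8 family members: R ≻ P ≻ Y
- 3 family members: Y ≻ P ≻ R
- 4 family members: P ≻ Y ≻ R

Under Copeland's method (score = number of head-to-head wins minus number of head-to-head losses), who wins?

Pairwise results:
  Y vs R: R wins 17–12.
  Y vs P: P wins 21–8.
  R vs P: P wins 16–13.
Copeland scores (wins − losses):
  Y: 0 − 2 = -2
  R: 1 − 1 = 0
  P: 2 − 0 = 2
P has the best Copeland score.

P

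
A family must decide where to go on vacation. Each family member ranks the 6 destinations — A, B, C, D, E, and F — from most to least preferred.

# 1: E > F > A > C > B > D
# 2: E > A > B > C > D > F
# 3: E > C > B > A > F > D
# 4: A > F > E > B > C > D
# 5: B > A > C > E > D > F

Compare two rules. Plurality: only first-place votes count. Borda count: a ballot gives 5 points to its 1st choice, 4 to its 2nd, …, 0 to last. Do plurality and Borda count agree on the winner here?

Yes

Plurality first-place counts: A 1, B 1, C 0, D 0, E 3, F 0 → E.
Borda totals: A 18, B 14, C 12, D 2, E 20, F 9 → E.
The two rules agree on E.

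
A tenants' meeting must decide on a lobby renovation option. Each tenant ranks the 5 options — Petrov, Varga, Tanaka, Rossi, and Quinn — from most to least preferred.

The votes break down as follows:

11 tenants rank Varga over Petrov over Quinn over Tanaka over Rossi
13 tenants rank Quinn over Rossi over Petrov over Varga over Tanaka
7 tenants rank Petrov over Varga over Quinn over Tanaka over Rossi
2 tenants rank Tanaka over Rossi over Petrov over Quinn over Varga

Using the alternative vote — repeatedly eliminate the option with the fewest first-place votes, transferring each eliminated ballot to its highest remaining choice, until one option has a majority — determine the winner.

Round 1: Quinn 13, Varga 11, Petrov 7, Tanaka 2, Rossi 0. Rossi has the fewest and is eliminated.
Round 2: Quinn 13, Varga 11, Petrov 7, Tanaka 2. Tanaka has the fewest and is eliminated.
Round 3: Quinn 13, Varga 11, Petrov 9. Petrov has the fewest and is eliminated.
Round 4: Varga 18, Quinn 15. Varga has a majority.

Varga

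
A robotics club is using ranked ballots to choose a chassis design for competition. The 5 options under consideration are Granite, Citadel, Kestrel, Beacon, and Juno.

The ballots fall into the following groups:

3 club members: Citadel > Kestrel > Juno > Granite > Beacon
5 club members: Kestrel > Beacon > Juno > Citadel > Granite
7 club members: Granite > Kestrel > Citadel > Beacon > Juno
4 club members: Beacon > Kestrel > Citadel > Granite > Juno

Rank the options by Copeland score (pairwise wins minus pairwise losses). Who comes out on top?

Kestrel

Pairwise results:
  Granite vs Citadel: Citadel wins 12–7.
  Granite vs Kestrel: Kestrel wins 12–7.
  Granite vs Beacon: Granite wins 10–9.
  Granite vs Juno: Granite wins 11–8.
  Citadel vs Kestrel: Kestrel wins 16–3.
  Citadel vs Beacon: Citadel wins 10–9.
  Citadel vs Juno: Citadel wins 14–5.
  Kestrel vs Beacon: Kestrel wins 15–4.
  Kestrel vs Juno: Kestrel wins 19–0.
  Beacon vs Juno: Beacon wins 16–3.
Copeland scores (wins − losses):
  Granite: 2 − 2 = 0
  Citadel: 3 − 1 = 2
  Kestrel: 4 − 0 = 4
  Beacon: 1 − 3 = -2
  Juno: 0 − 4 = -4
Kestrel has the best Copeland score.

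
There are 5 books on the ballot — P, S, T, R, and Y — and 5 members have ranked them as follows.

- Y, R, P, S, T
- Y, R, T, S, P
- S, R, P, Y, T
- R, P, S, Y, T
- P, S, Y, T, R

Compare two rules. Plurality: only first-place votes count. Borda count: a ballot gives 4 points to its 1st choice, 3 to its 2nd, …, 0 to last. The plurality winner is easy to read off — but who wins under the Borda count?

R

Plurality first-place counts: P 1, S 1, T 0, R 1, Y 2 → Y.
Borda totals: P 11, S 11, T 3, R 13, Y 12 → R.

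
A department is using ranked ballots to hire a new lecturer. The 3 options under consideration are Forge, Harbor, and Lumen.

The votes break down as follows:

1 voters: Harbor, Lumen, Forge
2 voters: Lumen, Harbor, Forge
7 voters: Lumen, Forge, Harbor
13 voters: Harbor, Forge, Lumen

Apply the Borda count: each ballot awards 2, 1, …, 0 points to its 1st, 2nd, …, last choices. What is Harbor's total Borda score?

30

Borda scores:
  Forge: 0 + 2·0 + 7·1 + 13·1 = 20
  Harbor: 2 + 2·1 + 7·0 + 13·2 = 30
  Lumen: 1 + 2·2 + 7·2 + 13·0 = 19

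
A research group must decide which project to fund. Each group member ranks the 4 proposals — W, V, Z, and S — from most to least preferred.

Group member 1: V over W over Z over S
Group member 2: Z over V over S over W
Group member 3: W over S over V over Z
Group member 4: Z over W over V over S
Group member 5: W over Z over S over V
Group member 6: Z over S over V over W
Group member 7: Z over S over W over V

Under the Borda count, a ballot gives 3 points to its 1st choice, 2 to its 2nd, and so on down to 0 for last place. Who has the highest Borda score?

Borda scores:
  W: 2 + 0 + 3 + 2 + 3 + 0 + 1 = 11
  V: 3 + 2 + 1 + 1 + 0 + 1 + 0 = 8
  Z: 1 + 3 + 0 + 3 + 2 + 3 + 3 = 15
  S: 0 + 1 + 2 + 0 + 1 + 2 + 2 = 8
Z has the highest total.

Z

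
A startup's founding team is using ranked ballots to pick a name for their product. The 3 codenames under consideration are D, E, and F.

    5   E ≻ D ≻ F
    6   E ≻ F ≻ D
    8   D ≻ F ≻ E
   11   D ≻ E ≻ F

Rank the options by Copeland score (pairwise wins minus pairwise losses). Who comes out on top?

Pairwise results:
  D vs E: D wins 19–11.
  D vs F: D wins 24–6.
  E vs F: E wins 22–8.
Copeland scores (wins − losses):
  D: 2 − 0 = 2
  E: 1 − 1 = 0
  F: 0 − 2 = -2
D has the best Copeland score.

D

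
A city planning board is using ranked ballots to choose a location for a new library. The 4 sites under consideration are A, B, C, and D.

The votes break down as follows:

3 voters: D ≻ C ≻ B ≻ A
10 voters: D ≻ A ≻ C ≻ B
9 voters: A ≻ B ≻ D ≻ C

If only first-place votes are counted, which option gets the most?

D

First-place vote totals:
  A: 9
  B: 0
  C: 0
  D: 13
D has the most first-place votes.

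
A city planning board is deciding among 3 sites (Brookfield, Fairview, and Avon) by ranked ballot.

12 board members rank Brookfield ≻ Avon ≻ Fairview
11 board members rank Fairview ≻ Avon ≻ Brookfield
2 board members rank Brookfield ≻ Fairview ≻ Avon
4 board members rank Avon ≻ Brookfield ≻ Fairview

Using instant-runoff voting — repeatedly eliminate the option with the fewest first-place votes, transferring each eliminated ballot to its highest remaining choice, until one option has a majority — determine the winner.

Brookfield

Round 1: Brookfield 14, Fairview 11, Avon 4. Avon has the fewest and is eliminated.
Round 2: Brookfield 18, Fairview 11. Brookfield has a majority.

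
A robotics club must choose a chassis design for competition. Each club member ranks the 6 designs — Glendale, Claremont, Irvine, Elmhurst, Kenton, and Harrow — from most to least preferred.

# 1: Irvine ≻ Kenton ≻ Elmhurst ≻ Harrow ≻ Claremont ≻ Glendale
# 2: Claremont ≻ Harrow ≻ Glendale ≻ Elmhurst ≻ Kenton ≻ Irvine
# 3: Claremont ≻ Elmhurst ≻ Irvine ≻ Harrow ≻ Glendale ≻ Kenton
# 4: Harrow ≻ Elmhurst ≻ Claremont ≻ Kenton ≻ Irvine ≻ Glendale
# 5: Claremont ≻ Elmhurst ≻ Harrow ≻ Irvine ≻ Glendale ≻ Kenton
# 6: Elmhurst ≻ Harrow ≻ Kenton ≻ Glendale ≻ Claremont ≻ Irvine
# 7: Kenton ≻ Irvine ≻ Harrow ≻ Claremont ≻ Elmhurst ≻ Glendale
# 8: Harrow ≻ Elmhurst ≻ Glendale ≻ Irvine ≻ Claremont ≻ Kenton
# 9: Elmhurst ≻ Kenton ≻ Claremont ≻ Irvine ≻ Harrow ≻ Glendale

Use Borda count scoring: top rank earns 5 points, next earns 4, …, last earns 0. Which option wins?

Borda scores:
  Glendale: 0 + 3 + 1 + 0 + 1 + 2 + 0 + 3 + 0 = 10
  Claremont: 1 + 5 + 5 + 3 + 5 + 1 + 2 + 1 + 3 = 26
  Irvine: 5 + 0 + 3 + 1 + 2 + 0 + 4 + 2 + 2 = 19
  Elmhurst: 3 + 2 + 4 + 4 + 4 + 5 + 1 + 4 + 5 = 32
  Kenton: 4 + 1 + 0 + 2 + 0 + 3 + 5 + 0 + 4 = 19
  Harrow: 2 + 4 + 2 + 5 + 3 + 4 + 3 + 5 + 1 = 29
Elmhurst has the highest total.

Elmhurst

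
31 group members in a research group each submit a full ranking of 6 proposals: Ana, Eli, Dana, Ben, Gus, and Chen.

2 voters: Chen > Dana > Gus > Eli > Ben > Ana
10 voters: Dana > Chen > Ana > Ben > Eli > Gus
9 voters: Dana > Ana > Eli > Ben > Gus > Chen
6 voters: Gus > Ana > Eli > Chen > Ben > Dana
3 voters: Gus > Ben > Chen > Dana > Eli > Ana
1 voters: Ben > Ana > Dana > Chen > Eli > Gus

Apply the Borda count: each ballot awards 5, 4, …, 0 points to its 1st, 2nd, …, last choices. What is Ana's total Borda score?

94

Borda scores:
  Ana: 2·0 + 10·3 + 9·4 + 6·4 + 3·0 + 4 = 94
  Eli: 2·2 + 10·1 + 9·3 + 6·3 + 3·1 + 1 = 63
  Dana: 2·4 + 10·5 + 9·5 + 6·0 + 3·2 + 3 = 112
  Ben: 2·1 + 10·2 + 9·2 + 6·1 + 3·4 + 5 = 63
  Gus: 2·3 + 10·0 + 9·1 + 6·5 + 3·5 + 0 = 60
  Chen: 2·5 + 10·4 + 9·0 + 6·2 + 3·3 + 2 = 73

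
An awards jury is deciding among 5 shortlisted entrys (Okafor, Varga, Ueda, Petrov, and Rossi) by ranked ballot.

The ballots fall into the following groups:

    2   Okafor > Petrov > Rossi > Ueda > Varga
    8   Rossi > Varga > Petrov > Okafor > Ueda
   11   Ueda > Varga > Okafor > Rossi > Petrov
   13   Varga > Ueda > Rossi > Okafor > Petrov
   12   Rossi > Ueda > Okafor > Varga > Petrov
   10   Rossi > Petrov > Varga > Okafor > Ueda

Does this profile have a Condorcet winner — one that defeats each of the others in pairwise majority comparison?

Head-to-head results (56 voters total):
Okafor vs Varga: Varga wins 42–14.
Okafor vs Ueda: Ueda wins 36–20.
Okafor vs Petrov: Okafor wins 38–18.
Okafor vs Rossi: Rossi wins 43–13.
Varga vs Ueda: Varga wins 31–25.
Varga vs Petrov: Varga wins 44–12.
Varga vs Rossi: Rossi wins 32–24.
Ueda vs Petrov: Ueda wins 36–20.
Ueda vs Rossi: Rossi wins 32–24.
Petrov vs Rossi: Rossi wins 54–2.
Rossi beats each rival — Okafor (43–13), Varga (32–24), Ueda (32–24), Petrov (54–2) — so Rossi is the Condorcet winner.

Yes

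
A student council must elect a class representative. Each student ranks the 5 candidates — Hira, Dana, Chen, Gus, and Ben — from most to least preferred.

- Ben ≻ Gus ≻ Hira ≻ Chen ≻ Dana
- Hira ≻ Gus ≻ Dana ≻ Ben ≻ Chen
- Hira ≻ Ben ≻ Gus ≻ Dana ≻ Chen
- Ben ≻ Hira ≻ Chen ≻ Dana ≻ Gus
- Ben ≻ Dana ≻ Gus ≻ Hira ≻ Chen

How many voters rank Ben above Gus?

Ballots ranking Ben above Gus: 4.
Ballots ranking Gus above Ben: 1.
So 4 of 5 voters prefer Ben to Gus.

4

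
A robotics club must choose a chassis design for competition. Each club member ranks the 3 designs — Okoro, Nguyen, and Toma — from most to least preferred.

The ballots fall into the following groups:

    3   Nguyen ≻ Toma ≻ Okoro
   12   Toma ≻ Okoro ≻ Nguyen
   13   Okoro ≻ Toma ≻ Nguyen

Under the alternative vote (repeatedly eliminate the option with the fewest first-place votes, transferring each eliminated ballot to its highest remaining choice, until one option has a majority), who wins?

Round 1: Okoro 13, Toma 12, Nguyen 3. Nguyen has the fewest and is eliminated.
Round 2: Toma 15, Okoro 13. Toma has a majority.

Toma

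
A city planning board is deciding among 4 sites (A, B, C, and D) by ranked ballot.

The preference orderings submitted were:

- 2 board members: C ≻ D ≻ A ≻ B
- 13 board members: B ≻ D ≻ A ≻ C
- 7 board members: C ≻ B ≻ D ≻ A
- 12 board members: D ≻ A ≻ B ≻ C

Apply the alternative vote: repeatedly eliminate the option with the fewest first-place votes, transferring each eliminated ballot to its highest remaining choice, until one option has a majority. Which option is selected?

B

Round 1: B 13, D 12, C 9, A 0. A has the fewest and is eliminated.
Round 2: B 13, D 12, C 9. C has the fewest and is eliminated.
Round 3: B 20, D 14. B has a majority.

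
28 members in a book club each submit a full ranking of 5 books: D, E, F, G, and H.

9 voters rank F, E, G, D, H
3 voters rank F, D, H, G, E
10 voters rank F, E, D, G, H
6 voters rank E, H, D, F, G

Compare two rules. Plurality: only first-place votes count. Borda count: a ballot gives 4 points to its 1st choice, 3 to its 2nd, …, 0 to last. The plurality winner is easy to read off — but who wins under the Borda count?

F

Plurality first-place counts: D 0, E 6, F 22, G 0, H 0 → F.
Borda totals: D 50, E 81, F 94, G 31, H 24 → F.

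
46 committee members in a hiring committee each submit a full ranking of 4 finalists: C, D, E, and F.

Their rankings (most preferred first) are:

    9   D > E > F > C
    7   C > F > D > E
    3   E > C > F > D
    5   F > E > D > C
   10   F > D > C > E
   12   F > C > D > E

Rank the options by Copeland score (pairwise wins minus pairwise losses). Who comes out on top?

F

Pairwise results:
  C vs D: D wins 24–22.
  C vs E: C wins 29–17.
  C vs F: F wins 36–10.
  D vs E: D wins 38–8.
  D vs F: F wins 37–9.
  E vs F: F wins 34–12.
Copeland scores (wins − losses):
  C: 1 − 2 = -1
  D: 2 − 1 = 1
  E: 0 − 3 = -3
  F: 3 − 0 = 3
F has the best Copeland score.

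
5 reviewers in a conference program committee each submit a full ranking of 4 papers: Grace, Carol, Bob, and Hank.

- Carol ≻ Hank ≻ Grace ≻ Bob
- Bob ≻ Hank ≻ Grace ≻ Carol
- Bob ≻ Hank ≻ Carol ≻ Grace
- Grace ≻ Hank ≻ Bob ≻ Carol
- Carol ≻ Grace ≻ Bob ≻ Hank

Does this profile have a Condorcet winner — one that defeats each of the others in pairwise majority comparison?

No

Head-to-head results (5 voters total):
Grace vs Carol: Carol wins 3–2.
Grace vs Bob: Grace wins 3–2.
Grace vs Hank: Hank wins 3–2.
Carol vs Bob: Bob wins 3–2.
Carol vs Hank: Hank wins 3–2.
Bob vs Hank: Bob wins 3–2.
No candidate beats all others: Grace beats Bob beats Carol beats Grace, a majority cycle.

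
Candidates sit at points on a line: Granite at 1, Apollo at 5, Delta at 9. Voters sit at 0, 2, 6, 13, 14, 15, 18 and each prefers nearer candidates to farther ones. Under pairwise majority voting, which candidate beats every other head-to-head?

Delta

With single-peaked preferences on a line, the Condorcet winner is the candidate closest to the median voter.
The median voter (position 13) is closest to Delta at 9.
Check: Delta vs Apollo — voters closer to Delta: 4 of 7.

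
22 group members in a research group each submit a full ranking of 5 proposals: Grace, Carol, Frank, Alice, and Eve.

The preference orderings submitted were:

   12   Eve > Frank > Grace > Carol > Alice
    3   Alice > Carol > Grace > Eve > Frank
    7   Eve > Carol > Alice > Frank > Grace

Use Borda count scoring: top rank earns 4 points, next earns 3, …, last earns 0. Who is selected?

Borda scores:
  Grace: 12·2 + 3·2 + 7·0 = 30
  Carol: 12·1 + 3·3 + 7·3 = 42
  Frank: 12·3 + 3·0 + 7·1 = 43
  Alice: 12·0 + 3·4 + 7·2 = 26
  Eve: 12·4 + 3·1 + 7·4 = 79
Eve has the highest total.

Eve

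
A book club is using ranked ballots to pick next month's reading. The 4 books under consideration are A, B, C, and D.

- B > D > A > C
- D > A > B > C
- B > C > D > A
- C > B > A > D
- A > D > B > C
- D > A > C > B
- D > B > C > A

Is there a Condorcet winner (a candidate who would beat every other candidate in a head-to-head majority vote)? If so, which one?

D

Head-to-head results (7 voters total):
A vs B: B wins 4–3.
A vs C: A wins 4–3.
A vs D: D wins 5–2.
B vs C: B wins 5–2.
B vs D: D wins 4–3.
C vs D: D wins 5–2.
D beats each rival — A (5–2), B (4–3), C (5–2) — so D is the Condorcet winner.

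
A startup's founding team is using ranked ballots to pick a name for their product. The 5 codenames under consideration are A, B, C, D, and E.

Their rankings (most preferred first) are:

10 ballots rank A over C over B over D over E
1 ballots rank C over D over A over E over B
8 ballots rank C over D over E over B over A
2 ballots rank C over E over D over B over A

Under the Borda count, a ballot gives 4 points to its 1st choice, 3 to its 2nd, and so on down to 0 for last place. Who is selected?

Borda scores:
  A: 10·4 + 2 + 8·0 + 2·0 = 42
  B: 10·2 + 0 + 8·1 + 2·1 = 30
  C: 10·3 + 4 + 8·4 + 2·4 = 74
  D: 10·1 + 3 + 8·3 + 2·2 = 41
  E: 10·0 + 1 + 8·2 + 2·3 = 23
C has the highest total.

C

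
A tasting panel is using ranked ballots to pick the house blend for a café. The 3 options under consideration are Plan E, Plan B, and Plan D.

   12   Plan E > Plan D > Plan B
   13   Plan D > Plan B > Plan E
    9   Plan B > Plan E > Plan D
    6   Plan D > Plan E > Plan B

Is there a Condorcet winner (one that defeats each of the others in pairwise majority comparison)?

Head-to-head results (40 voters total):
Plan E vs Plan B: Plan B wins 22–18.
Plan E vs Plan D: Plan E wins 21–19.
Plan B vs Plan D: Plan D wins 31–9.
No candidate beats all others: Plan E beats Plan D beats Plan B beats Plan E, a majority cycle.

No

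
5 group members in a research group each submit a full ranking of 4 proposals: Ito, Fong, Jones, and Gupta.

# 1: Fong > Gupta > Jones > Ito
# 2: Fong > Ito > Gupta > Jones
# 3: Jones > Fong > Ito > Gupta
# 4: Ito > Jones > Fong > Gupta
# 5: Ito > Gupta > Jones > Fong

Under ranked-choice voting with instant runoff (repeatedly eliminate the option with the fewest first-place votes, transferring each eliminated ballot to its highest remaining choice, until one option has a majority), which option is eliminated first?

Gupta

Round 1: Ito 2, Fong 2, Jones 1, Gupta 0. Gupta has the fewest and is eliminated.
Round 2: Ito 2, Fong 2, Jones 1. Jones has the fewest and is eliminated.
Round 3: Fong 3, Ito 2. Fong has a majority.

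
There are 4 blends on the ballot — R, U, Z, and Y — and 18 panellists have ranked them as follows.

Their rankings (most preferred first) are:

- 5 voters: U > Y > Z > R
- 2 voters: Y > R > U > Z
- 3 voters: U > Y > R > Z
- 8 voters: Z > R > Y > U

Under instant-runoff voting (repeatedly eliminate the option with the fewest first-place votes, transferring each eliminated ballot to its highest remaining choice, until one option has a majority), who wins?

U

Round 1: U 8, Z 8, Y 2, R 0. R has the fewest and is eliminated.
Round 2: U 8, Z 8, Y 2. Y has the fewest and is eliminated.
Round 3: U 10, Z 8. U has a majority.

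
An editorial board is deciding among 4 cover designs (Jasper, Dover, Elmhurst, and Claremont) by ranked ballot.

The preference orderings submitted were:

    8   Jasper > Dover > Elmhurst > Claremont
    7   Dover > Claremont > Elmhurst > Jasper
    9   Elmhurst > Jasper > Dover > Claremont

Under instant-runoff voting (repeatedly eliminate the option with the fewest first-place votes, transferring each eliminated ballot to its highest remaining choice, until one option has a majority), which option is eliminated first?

Claremont

Round 1: Elmhurst 9, Jasper 8, Dover 7, Claremont 0. Claremont has the fewest and is eliminated.
Round 2: Elmhurst 9, Jasper 8, Dover 7. Dover has the fewest and is eliminated.
Round 3: Elmhurst 16, Jasper 8. Elmhurst has a majority.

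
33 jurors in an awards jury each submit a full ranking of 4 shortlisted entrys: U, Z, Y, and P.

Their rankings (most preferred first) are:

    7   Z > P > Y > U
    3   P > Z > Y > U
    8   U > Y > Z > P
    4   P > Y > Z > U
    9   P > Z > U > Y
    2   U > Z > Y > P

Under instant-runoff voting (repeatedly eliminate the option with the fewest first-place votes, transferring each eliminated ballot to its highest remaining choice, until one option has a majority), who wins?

P

Round 1: P 16, U 10, Z 7, Y 0. Y has the fewest and is eliminated.
Round 2: P 16, U 10, Z 7. Z has the fewest and is eliminated.
Round 3: P 23, U 10. P has a majority.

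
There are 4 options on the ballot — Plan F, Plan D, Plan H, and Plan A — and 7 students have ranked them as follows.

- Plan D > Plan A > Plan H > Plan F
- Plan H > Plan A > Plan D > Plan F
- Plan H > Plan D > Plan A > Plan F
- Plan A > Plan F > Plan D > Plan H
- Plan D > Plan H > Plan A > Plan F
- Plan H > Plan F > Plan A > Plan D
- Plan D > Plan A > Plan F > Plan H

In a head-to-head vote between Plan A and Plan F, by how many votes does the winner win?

Ballots ranking Plan A above Plan F: 6.
Ballots ranking Plan F above Plan A: 1.
Plan A wins 6–1, a margin of 5.

5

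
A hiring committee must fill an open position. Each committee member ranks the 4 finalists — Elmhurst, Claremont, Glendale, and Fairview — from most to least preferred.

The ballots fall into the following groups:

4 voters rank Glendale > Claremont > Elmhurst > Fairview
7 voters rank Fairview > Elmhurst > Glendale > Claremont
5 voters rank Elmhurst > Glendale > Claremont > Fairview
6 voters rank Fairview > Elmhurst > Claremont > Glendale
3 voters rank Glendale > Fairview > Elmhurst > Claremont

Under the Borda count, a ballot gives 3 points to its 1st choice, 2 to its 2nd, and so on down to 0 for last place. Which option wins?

Borda scores:
  Elmhurst: 4·1 + 7·2 + 5·3 + 6·2 + 3·1 = 48
  Claremont: 4·2 + 7·0 + 5·1 + 6·1 + 3·0 = 19
  Glendale: 4·3 + 7·1 + 5·2 + 6·0 + 3·3 = 38
  Fairview: 4·0 + 7·3 + 5·0 + 6·3 + 3·2 = 45
Elmhurst has the highest total.

Elmhurst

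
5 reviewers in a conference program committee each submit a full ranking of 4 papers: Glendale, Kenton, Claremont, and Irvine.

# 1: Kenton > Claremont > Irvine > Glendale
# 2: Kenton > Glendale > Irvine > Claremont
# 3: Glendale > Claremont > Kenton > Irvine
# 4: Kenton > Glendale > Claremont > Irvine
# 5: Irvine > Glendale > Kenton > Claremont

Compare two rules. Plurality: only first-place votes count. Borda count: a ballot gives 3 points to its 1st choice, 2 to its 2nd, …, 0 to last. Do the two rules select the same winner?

Plurality first-place counts: Glendale 1, Kenton 3, Claremont 0, Irvine 1 → Kenton.
Borda totals: Glendale 9, Kenton 11, Claremont 5, Irvine 5 → Kenton.
The two rules agree on Kenton.

Yes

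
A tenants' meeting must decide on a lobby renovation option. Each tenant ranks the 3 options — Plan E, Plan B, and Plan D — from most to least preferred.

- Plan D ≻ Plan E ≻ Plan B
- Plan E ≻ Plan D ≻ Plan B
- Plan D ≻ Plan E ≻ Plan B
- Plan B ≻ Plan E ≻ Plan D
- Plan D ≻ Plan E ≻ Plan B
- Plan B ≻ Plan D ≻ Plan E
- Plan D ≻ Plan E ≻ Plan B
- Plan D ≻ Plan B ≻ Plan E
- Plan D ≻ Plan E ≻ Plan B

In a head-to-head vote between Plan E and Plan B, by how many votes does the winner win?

Ballots ranking Plan E above Plan B: 6.
Ballots ranking Plan B above Plan E: 3.
Plan E wins 6–3, a margin of 3.

3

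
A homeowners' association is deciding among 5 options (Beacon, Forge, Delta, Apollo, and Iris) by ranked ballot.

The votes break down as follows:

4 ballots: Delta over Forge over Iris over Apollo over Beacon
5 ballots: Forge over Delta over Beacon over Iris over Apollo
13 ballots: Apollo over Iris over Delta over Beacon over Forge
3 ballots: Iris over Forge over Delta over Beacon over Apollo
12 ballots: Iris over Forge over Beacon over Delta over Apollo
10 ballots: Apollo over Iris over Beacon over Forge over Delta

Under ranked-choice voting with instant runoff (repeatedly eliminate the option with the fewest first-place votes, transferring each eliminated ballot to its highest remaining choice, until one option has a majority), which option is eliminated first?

Round 1: Apollo 23, Iris 15, Forge 5, Delta 4, Beacon 0. Beacon has the fewest and is eliminated.
Round 2: Apollo 23, Iris 15, Forge 5, Delta 4. Delta has the fewest and is eliminated.
Round 3: Apollo 23, Iris 15, Forge 9. Forge has the fewest and is eliminated.
Round 4: Iris 24, Apollo 23. Iris has a majority.

Beacon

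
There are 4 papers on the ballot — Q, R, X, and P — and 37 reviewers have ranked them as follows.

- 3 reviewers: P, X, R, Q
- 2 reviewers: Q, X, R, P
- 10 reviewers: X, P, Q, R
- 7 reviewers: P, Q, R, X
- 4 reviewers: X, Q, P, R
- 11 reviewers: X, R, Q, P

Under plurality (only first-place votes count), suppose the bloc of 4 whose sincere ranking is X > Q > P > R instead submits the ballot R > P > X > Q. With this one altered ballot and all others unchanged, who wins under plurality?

First-place totals with the altered ballot: Q 2, R 4, X 21, P 10.
The winner is unchanged: still X.

X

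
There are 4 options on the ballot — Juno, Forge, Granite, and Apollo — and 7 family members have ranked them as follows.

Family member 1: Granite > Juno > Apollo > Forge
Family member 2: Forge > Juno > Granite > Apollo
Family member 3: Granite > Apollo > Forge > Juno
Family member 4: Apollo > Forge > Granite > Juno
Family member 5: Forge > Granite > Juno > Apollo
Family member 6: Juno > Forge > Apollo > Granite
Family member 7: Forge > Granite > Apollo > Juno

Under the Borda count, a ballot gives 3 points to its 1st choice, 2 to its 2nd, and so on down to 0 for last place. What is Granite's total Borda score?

Borda scores:
  Juno: 2 + 2 + 0 + 0 + 1 + 3 + 0 = 8
  Forge: 0 + 3 + 1 + 2 + 3 + 2 + 3 = 14
  Granite: 3 + 1 + 3 + 1 + 2 + 0 + 2 = 12
  Apollo: 1 + 0 + 2 + 3 + 0 + 1 + 1 = 8

12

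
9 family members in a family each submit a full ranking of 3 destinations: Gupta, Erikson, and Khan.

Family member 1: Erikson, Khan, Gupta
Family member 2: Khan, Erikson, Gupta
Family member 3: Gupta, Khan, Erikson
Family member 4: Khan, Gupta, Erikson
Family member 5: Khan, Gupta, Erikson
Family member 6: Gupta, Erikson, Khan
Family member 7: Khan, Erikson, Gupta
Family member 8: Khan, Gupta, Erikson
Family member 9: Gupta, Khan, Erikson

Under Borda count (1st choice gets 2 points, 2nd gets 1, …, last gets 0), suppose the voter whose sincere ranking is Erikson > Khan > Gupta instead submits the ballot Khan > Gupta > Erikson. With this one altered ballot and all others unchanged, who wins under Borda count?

Khan

Borda totals with the altered ballot: Gupta 10, Erikson 3, Khan 14.
The winner is unchanged: still Khan.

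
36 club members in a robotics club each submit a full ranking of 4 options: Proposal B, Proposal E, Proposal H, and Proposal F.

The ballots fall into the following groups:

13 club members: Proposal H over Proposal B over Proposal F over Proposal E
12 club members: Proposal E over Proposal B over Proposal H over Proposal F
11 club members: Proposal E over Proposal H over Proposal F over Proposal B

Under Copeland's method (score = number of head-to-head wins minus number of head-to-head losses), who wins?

Pairwise results:
  Proposal B vs Proposal E: Proposal E wins 23–13.
  Proposal B vs Proposal H: Proposal H wins 24–12.
  Proposal B vs Proposal F: Proposal B wins 25–11.
  Proposal E vs Proposal H: Proposal E wins 23–13.
  Proposal E vs Proposal F: Proposal E wins 23–13.
  Proposal H vs Proposal F: Proposal H wins 36–0.
Copeland scores (wins − losses):
  Proposal B: 1 − 2 = -1
  Proposal E: 3 − 0 = 3
  Proposal H: 2 − 1 = 1
  Proposal F: 0 − 3 = -3
Proposal E has the best Copeland score.

Proposal E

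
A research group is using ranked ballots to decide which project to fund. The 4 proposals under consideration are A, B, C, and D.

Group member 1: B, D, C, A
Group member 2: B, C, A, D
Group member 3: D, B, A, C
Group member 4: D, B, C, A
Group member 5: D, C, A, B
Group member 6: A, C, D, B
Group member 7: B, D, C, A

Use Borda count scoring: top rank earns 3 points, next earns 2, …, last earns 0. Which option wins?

D

Borda scores:
  A: 0 + 1 + 1 + 0 + 1 + 3 + 0 = 6
  B: 3 + 3 + 2 + 2 + 0 + 0 + 3 = 13
  C: 1 + 2 + 0 + 1 + 2 + 2 + 1 = 9
  D: 2 + 0 + 3 + 3 + 3 + 1 + 2 = 14
D has the highest total.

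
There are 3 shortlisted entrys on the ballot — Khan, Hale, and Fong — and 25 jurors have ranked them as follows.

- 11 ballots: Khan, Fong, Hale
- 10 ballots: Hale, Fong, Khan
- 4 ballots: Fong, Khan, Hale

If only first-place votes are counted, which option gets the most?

First-place vote totals:
  Khan: 11
  Hale: 10
  Fong: 4
Khan has the most first-place votes.

Khan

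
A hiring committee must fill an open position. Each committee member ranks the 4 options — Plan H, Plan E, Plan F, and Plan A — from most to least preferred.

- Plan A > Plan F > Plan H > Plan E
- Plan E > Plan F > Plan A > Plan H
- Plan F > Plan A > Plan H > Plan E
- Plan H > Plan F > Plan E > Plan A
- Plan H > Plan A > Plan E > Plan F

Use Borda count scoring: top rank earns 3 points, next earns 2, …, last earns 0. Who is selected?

Borda scores:
  Plan H: 1 + 0 + 1 + 3 + 3 = 8
  Plan E: 0 + 3 + 0 + 1 + 1 = 5
  Plan F: 2 + 2 + 3 + 2 + 0 = 9
  Plan A: 3 + 1 + 2 + 0 + 2 = 8
Plan F has the highest total.

Plan F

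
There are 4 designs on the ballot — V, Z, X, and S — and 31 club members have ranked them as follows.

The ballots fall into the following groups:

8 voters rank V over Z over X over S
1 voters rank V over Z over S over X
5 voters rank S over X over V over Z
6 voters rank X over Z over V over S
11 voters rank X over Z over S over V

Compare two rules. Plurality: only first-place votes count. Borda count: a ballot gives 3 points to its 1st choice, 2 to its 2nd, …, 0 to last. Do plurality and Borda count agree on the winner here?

Plurality first-place counts: V 9, Z 0, X 17, S 5 → X.
Borda totals: V 38, Z 52, X 69, S 27 → X.
The two rules agree on X.

Yes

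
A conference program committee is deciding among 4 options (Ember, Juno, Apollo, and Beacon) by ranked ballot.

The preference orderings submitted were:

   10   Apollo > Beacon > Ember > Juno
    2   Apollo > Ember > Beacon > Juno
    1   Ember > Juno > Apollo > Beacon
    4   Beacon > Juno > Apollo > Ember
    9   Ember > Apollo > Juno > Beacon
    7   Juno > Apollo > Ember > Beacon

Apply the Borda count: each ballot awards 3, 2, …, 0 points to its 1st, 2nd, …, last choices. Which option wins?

Borda scores:
  Ember: 10·1 + 2·2 + 3 + 4·0 + 9·3 + 7·1 = 51
  Juno: 10·0 + 2·0 + 2 + 4·2 + 9·1 + 7·3 = 40
  Apollo: 10·3 + 2·3 + 1 + 4·1 + 9·2 + 7·2 = 73
  Beacon: 10·2 + 2·1 + 0 + 4·3 + 9·0 + 7·0 = 34
Apollo has the highest total.

Apollo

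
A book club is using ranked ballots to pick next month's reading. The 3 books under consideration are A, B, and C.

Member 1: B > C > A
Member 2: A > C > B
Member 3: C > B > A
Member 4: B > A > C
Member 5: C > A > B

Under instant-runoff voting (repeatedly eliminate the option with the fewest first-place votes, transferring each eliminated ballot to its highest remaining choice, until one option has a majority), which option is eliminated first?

A

Round 1: B 2, C 2, A 1. A has the fewest and is eliminated.
Round 2: C 3, B 2. C has a majority.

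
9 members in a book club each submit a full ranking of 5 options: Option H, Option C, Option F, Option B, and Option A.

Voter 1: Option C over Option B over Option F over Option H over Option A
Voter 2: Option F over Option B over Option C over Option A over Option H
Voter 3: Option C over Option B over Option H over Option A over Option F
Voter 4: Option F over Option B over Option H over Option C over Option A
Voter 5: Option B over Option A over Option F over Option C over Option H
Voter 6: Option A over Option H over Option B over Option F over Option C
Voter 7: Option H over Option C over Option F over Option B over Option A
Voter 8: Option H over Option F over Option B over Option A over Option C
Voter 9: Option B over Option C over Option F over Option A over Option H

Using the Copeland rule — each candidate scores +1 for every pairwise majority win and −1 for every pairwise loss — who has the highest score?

Pairwise results:
  Option H vs Option C: Option C wins 5–4.
  Option H vs Option F: Option F wins 5–4.
  Option H vs Option B: Option B wins 6–3.
  Option H vs Option A: Option H wins 5–4.
  Option C vs Option F: Option F wins 5–4.
  Option C vs Option B: Option B wins 6–3.
  Option C vs Option A: Option C wins 6–3.
  Option F vs Option B: Option B wins 5–4.
  Option F vs Option A: Option F wins 6–3.
  Option B vs Option A: Option B wins 8–1.
Copeland scores (wins − losses):
  Option H: 1 − 3 = -2
  Option C: 2 − 2 = 0
  Option F: 3 − 1 = 2
  Option B: 4 − 0 = 4
  Option A: 0 − 4 = -4
Option B has the best Copeland score.

Option B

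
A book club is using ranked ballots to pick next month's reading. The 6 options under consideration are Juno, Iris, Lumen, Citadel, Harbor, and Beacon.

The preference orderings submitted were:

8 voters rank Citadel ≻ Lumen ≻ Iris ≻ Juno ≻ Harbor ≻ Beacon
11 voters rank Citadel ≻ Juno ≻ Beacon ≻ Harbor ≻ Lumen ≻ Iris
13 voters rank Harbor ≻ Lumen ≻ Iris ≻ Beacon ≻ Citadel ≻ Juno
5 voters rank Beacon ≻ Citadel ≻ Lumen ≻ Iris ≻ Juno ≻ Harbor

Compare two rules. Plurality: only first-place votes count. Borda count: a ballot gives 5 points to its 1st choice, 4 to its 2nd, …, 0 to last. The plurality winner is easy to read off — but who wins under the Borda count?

Citadel

Plurality first-place counts: Juno 0, Iris 0, Lumen 0, Citadel 19, Harbor 13, Beacon 5 → Citadel.
Borda totals: Juno 65, Iris 73, Lumen 110, Citadel 128, Harbor 95, Beacon 84 → Citadel.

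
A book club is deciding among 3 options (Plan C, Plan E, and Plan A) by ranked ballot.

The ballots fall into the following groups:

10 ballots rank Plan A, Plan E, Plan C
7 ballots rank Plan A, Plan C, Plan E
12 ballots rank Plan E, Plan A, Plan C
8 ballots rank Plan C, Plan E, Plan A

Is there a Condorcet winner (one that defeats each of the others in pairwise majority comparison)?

Yes

Head-to-head results (37 voters total):
Plan C vs Plan E: Plan E wins 22–15.
Plan C vs Plan A: Plan A wins 29–8.
Plan E vs Plan A: Plan E wins 20–17.
Plan E beats each rival — Plan C (22–15), Plan A (20–17) — so Plan E is the Condorcet winner.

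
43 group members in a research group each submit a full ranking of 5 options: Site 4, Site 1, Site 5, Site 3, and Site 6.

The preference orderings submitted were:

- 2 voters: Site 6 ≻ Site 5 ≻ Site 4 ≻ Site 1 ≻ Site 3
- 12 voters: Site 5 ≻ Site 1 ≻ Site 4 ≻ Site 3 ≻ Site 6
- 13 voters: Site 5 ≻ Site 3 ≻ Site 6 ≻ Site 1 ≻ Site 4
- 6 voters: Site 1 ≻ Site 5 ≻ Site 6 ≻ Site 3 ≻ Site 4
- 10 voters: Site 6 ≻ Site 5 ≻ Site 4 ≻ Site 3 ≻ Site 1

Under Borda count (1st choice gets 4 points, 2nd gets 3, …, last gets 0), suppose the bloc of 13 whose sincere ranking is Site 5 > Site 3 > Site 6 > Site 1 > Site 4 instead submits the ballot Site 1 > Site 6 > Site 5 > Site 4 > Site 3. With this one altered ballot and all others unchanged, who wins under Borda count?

Borda totals with the altered ballot: Site 4 61, Site 1 114, Site 5 128, Site 3 28, Site 6 99.
The winner is unchanged: still Site 5.

Site 5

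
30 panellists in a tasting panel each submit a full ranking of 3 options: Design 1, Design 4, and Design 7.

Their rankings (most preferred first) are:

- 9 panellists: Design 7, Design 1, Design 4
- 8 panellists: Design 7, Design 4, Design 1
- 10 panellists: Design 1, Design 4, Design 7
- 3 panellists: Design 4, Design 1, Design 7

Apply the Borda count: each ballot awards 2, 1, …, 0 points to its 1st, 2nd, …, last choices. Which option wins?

Borda scores:
  Design 1: 9·1 + 8·0 + 10·2 + 3·1 = 32
  Design 4: 9·0 + 8·1 + 10·1 + 3·2 = 24
  Design 7: 9·2 + 8·2 + 10·0 + 3·0 = 34
Design 7 has the highest total.

Design 7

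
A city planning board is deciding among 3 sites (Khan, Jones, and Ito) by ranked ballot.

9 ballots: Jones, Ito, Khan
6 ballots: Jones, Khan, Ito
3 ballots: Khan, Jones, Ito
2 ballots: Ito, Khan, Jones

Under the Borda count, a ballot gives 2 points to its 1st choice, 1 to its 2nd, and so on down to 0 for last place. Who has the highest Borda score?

Borda scores:
  Khan: 9·0 + 6·1 + 3·2 + 2·1 = 14
  Jones: 9·2 + 6·2 + 3·1 + 2·0 = 33
  Ito: 9·1 + 6·0 + 3·0 + 2·2 = 13
Jones has the highest total.

Jones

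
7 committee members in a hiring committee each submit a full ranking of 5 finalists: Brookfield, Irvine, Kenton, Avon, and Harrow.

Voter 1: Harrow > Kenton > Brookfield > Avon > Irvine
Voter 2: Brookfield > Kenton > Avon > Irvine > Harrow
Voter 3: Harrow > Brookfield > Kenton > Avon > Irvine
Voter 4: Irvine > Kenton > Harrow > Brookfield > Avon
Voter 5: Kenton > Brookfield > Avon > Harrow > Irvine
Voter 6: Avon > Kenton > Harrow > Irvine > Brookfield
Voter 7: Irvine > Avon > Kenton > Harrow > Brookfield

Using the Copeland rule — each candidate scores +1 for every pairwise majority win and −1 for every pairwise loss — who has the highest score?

Kenton

Pairwise results:
  Brookfield vs Irvine: Brookfield wins 4–3.
  Brookfield vs Kenton: Kenton wins 5–2.
  Brookfield vs Avon: Brookfield wins 5–2.
  Brookfield vs Harrow: Harrow wins 5–2.
  Irvine vs Kenton: Kenton wins 5–2.
  Irvine vs Avon: Avon wins 5–2.
  Irvine vs Harrow: Harrow wins 4–3.
  Kenton vs Avon: Kenton wins 5–2.
  Kenton vs Harrow: Kenton wins 5–2.
  Avon vs Harrow: Avon wins 4–3.
Copeland scores (wins − losses):
  Brookfield: 2 − 2 = 0
  Irvine: 0 − 4 = -4
  Kenton: 4 − 0 = 4
  Avon: 2 − 2 = 0
  Harrow: 2 − 2 = 0
Kenton has the best Copeland score.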